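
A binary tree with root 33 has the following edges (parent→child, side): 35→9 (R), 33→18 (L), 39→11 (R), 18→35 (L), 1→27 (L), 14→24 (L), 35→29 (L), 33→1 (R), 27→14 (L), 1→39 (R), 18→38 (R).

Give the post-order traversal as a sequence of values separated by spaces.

29 9 35 38 18 24 14 27 11 39 1 33

Post-order visits the left subtree, then the right subtree, then the node.
At 33: go left to 18.
  At 18: go left to 35.
    At 35: go left to 29.
      29 is a leaf — visit 29.
    At 35: go right to 9.
      9 is a leaf — visit 9.
    Visit 35.
  At 18: go right to 38.
    38 is a leaf — visit 38.
  Visit 18.
At 33: go right to 1.
  At 1: go left to 27.
    At 27: go left to 14.
      At 14: go left to 24.
        24 is a leaf — visit 24.
      At 14: no right child.
      Visit 14.
    At 27: no right child.
    Visit 27.
  At 1: go right to 39.
    At 39: no left child.
    At 39: go right to 11.
      11 is a leaf — visit 11.
    Visit 39.
  Visit 1.
Visit 33.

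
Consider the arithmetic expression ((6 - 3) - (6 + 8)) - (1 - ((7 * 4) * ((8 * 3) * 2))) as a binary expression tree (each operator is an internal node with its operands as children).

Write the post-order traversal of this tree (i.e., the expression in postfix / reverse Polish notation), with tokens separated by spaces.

Post-order on an expression tree gives postfix notation: for each operator, emit left operand, right operand, then the operator.

6 3 - 6 8 + - 1 7 4 * 8 3 * 2 * * - -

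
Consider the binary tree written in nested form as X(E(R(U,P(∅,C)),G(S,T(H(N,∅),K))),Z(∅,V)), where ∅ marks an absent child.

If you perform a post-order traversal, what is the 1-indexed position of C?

Post-order visits the left subtree, then the right subtree, then the node.
At X: go left to E.
  At E: go left to R.
    At R: go left to U.
      U is a leaf — visit U.
    At R: go right to P.
      At P: no left child.
      At P: go right to C.
        C is a leaf — visit C.
      Visit P.
    Visit R.
  At E: go right to G.
    At G: go left to S.
      S is a leaf — visit S.
    At G: go right to T.
      At T: go left to H.
        At H: go left to N.
          N is a leaf — visit N.
        At H: no right child.
        Visit H.
      At T: go right to K.
        K is a leaf — visit K.
      Visit T.
    Visit G.
  Visit E.
At X: go right to Z.
  At Z: no left child.
  At Z: go right to V.
    V is a leaf — visit V.
  Visit Z.
Visit X.
Full post-order sequence: U, C, P, R, S, N, H, K, T, G, E, V, Z, X.

2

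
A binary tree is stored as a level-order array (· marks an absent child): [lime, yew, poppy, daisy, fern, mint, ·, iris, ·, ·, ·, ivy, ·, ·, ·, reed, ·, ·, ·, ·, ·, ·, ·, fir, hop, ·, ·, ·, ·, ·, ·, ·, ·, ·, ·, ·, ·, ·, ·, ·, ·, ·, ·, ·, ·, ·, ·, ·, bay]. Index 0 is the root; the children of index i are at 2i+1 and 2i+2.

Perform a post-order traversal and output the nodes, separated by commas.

reed, iris, daisy, fern, yew, bay, fir, hop, ivy, mint, poppy, lime

Post-order visits the left subtree, then the right subtree, then the node.
At lime: go left to yew.
  At yew: go left to daisy.
    At daisy: go left to iris.
      At iris: go left to reed.
        reed is a leaf — visit reed.
      At iris: no right child.
      Visit iris.
    At daisy: no right child.
    Visit daisy.
  At yew: go right to fern.
    fern is a leaf — visit fern.
  Visit yew.
At lime: go right to poppy.
  At poppy: go left to mint.
    At mint: go left to ivy.
      At ivy: go left to fir.
        At fir: no left child.
        At fir: go right to bay.
          bay is a leaf — visit bay.
        Visit fir.
      At ivy: go right to hop.
        hop is a leaf — visit hop.
      Visit ivy.
    At mint: no right child.
    Visit mint.
  At poppy: no right child.
  Visit poppy.
Visit lime.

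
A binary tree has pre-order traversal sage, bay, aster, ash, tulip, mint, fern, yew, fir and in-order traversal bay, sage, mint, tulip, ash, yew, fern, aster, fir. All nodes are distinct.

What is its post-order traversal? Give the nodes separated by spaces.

bay mint tulip yew fern ash fir aster sage

The first element of pre-order is the root; it splits in-order into left and right subtrees.
Root sage: left subtree has 1 node {bay}, right has 7 {mint, tulip, ash, yew, fern, aster, fir}.
  Root aster: left subtree has 5 nodes {mint, tulip, ash, yew, fern}, right has 1 {fir}.
    Root ash: left subtree has 2 nodes {mint, tulip}, right has 2 {yew, fern}.
      Root tulip: left subtree has 1 node {mint}, right has 0 { }.
      Root fern: left subtree has 1 node {yew}, right has 0 { }.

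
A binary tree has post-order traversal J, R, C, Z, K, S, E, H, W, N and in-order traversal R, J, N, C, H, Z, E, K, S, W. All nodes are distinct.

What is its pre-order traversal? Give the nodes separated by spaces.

The last element of post-order is the root; it splits in-order into left and right subtrees.
Root N: left subtree has 2 nodes {R, J}, right has 7 {C, H, Z, E, K, S, W}.
  Root R: left subtree has 0 nodes { }, right has 1 {J}.
  Root W: left subtree has 6 nodes {C, H, Z, E, K, S}, right has 0 { }.
    Root H: left subtree has 1 node {C}, right has 4 {Z, E, K, S}.
      Root E: left subtree has 1 node {Z}, right has 2 {K, S}.
        Root S: left subtree has 1 node {K}, right has 0 { }.

N R J W H C E Z S K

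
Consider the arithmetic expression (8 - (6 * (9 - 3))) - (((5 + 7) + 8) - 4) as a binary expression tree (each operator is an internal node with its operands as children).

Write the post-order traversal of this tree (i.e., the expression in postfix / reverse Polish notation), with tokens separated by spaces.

8 6 9 3 - * - 5 7 + 8 + 4 - -

Post-order on an expression tree gives postfix notation: for each operator, emit left operand, right operand, then the operator.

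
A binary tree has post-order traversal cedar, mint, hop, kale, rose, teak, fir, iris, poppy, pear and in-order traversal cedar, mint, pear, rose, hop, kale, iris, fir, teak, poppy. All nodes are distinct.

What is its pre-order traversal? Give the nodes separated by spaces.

The last element of post-order is the root; it splits in-order into left and right subtrees.
Root pear: left subtree has 2 nodes {cedar, mint}, right has 7 {rose, hop, kale, iris, fir, teak, poppy}.
  Root mint: left subtree has 1 node {cedar}, right has 0 { }.
  Root poppy: left subtree has 6 nodes {rose, hop, kale, iris, fir, teak}, right has 0 { }.
    Root iris: left subtree has 3 nodes {rose, hop, kale}, right has 2 {fir, teak}.
      Root rose: left subtree has 0 nodes { }, right has 2 {hop, kale}.
        Root kale: left subtree has 1 node {hop}, right has 0 { }.
      Root fir: left subtree has 0 nodes { }, right has 1 {teak}.

pear mint cedar poppy iris rose kale hop fir teak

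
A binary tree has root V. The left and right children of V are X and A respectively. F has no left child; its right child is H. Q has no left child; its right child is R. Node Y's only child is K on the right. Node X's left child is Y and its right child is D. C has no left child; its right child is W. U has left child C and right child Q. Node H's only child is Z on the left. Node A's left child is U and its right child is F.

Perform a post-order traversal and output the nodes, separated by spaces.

Post-order visits the left subtree, then the right subtree, then the node.
At V: go left to X.
  At X: go left to Y.
    At Y: no left child.
    At Y: go right to K.
      K is a leaf — visit K.
    Visit Y.
  At X: go right to D.
    D is a leaf — visit D.
  Visit X.
At V: go right to A.
  At A: go left to U.
    At U: go left to C.
      At C: no left child.
      At C: go right to W.
        W is a leaf — visit W.
      Visit C.
    At U: go right to Q.
      At Q: no left child.
      At Q: go right to R.
        R is a leaf — visit R.
      Visit Q.
    Visit U.
  At A: go right to F.
    At F: no left child.
    At F: go right to H.
      At H: go left to Z.
        Z is a leaf — visit Z.
      At H: no right child.
      Visit H.
    Visit F.
  Visit A.
Visit V.

K Y D X W C R Q U Z H F A V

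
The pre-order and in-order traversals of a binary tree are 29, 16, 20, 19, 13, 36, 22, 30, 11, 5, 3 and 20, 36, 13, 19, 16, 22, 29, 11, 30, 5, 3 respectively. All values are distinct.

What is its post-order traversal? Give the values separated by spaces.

The first element of pre-order is the root; it splits in-order into left and right subtrees.
Root 29: left subtree has 6 nodes {20, 36, 13, 19, 16, 22}, right has 4 {11, 30, 5, 3}.
  Root 16: left subtree has 4 nodes {20, 36, 13, 19}, right has 1 {22}.
    Root 20: left subtree has 0 nodes { }, right has 3 {36, 13, 19}.
      Root 19: left subtree has 2 nodes {36, 13}, right has 0 { }.
        Root 13: left subtree has 1 node {36}, right has 0 { }.
  Root 30: left subtree has 1 node {11}, right has 2 {5, 3}.
    Root 5: left subtree has 0 nodes { }, right has 1 {3}.

36 13 19 20 22 16 11 3 5 30 29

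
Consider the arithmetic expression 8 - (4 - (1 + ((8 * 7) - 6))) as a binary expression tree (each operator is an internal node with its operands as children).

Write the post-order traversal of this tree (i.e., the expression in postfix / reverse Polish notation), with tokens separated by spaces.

Post-order on an expression tree gives postfix notation: for each operator, emit left operand, right operand, then the operator.

8 4 1 8 7 * 6 - + - -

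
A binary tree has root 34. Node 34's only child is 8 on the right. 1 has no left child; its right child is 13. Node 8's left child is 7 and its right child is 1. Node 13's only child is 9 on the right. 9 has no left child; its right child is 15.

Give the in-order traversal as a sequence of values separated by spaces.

34 7 8 1 13 9 15

In-order visits the left subtree, then the node, then the right subtree.
At 34: no left child.
Visit 34.
At 34: go right to 8.
  At 8: go left to 7.
    7 is a leaf — visit 7.
  Visit 8.
  At 8: go right to 1.
    At 1: no left child.
    Visit 1.
    At 1: go right to 13.
      At 13: no left child.
      Visit 13.
      At 13: go right to 9.
        At 9: no left child.
        Visit 9.
        At 9: go right to 15.
          15 is a leaf — visit 15.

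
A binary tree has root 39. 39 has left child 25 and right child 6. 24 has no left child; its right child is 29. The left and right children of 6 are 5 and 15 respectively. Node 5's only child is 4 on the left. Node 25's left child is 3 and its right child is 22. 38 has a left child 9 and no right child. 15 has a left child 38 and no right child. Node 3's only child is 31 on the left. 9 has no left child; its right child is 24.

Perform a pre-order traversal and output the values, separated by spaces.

Pre-order visits the node, then its left subtree, then its right subtree.
Visit 39.
At 39: go left to 25.
  Visit 25.
  At 25: go left to 3.
    Visit 3.
    At 3: go left to 31.
      31 is a leaf — visit 31.
    At 3: no right child.
  At 25: go right to 22.
    22 is a leaf — visit 22.
At 39: go right to 6.
  Visit 6.
  At 6: go left to 5.
    Visit 5.
    At 5: go left to 4.
      4 is a leaf — visit 4.
    At 5: no right child.
  At 6: go right to 15.
    Visit 15.
    At 15: go left to 38.
      Visit 38.
      At 38: go left to 9.
        Visit 9.
        At 9: no left child.
        At 9: go right to 24.
          Visit 24.
          At 24: no left child.
          At 24: go right to 29.
            29 is a leaf — visit 29.
      At 38: no right child.
    At 15: no right child.

39 25 3 31 22 6 5 4 15 38 9 24 29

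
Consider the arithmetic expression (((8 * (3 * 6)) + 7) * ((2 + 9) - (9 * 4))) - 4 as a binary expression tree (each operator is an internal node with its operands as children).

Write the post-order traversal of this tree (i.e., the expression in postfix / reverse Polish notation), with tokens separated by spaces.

Post-order on an expression tree gives postfix notation: for each operator, emit left operand, right operand, then the operator.

8 3 6 * * 7 + 2 9 + 9 4 * - * 4 -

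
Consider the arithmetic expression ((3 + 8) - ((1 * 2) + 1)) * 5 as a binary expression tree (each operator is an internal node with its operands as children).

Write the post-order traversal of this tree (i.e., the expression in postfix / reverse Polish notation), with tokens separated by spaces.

Post-order on an expression tree gives postfix notation: for each operator, emit left operand, right operand, then the operator.

3 8 + 1 2 * 1 + - 5 *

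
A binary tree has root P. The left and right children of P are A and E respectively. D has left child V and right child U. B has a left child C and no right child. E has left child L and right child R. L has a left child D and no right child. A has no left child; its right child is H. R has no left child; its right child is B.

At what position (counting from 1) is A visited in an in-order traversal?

1

In-order visits the left subtree, then the node, then the right subtree.
At P: go left to A.
  At A: no left child.
  Visit A.
  At A: go right to H.
    H is a leaf — visit H.
Visit P.
At P: go right to E.
  At E: go left to L.
    At L: go left to D.
      At D: go left to V.
        V is a leaf — visit V.
      Visit D.
      At D: go right to U.
        U is a leaf — visit U.
    Visit L.
    At L: no right child.
  Visit E.
  At E: go right to R.
    At R: no left child.
    Visit R.
    At R: go right to B.
      At B: go left to C.
        C is a leaf — visit C.
      Visit B.
      At B: no right child.
Full in-order sequence: A, H, P, V, D, U, L, E, R, C, B.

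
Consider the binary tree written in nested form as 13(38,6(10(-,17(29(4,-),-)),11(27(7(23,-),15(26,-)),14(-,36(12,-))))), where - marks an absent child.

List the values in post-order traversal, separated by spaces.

Post-order visits the left subtree, then the right subtree, then the node.
At 13: go left to 38.
  38 is a leaf — visit 38.
At 13: go right to 6.
  At 6: go left to 10.
    At 10: no left child.
    At 10: go right to 17.
      At 17: go left to 29.
        At 29: go left to 4.
          4 is a leaf — visit 4.
        At 29: no right child.
        Visit 29.
      At 17: no right child.
      Visit 17.
    Visit 10.
  At 6: go right to 11.
    At 11: go left to 27.
      At 27: go left to 7.
        At 7: go left to 23.
          23 is a leaf — visit 23.
        At 7: no right child.
        Visit 7.
      At 27: go right to 15.
        At 15: go left to 26.
          26 is a leaf — visit 26.
        At 15: no right child.
        Visit 15.
      Visit 27.
    At 11: go right to 14.
      At 14: no left child.
      At 14: go right to 36.
        At 36: go left to 12.
          12 is a leaf — visit 12.
        At 36: no right child.
        Visit 36.
      Visit 14.
    Visit 11.
  Visit 6.
Visit 13.

38 4 29 17 10 23 7 26 15 27 12 36 14 11 6 13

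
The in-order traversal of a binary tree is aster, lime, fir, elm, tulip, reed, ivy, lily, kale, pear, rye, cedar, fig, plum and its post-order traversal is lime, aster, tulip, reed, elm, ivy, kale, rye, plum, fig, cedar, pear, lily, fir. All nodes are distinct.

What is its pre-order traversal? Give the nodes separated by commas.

The last element of post-order is the root; it splits in-order into left and right subtrees.
Root fir: left subtree has 2 nodes {aster, lime}, right has 11 {elm, tulip, reed, ivy, lily, kale, pear, rye, cedar, fig, plum}.
  Root aster: left subtree has 0 nodes { }, right has 1 {lime}.
  Root lily: left subtree has 4 nodes {elm, tulip, reed, ivy}, right has 6 {kale, pear, rye, cedar, fig, plum}.
    Root ivy: left subtree has 3 nodes {elm, tulip, reed}, right has 0 { }.
      Root elm: left subtree has 0 nodes { }, right has 2 {tulip, reed}.
        Root reed: left subtree has 1 node {tulip}, right has 0 { }.
    Root pear: left subtree has 1 node {kale}, right has 4 {rye, cedar, fig, plum}.
      Root cedar: left subtree has 1 node {rye}, right has 2 {fig, plum}.
        Root fig: left subtree has 0 nodes { }, right has 1 {plum}.

fir, aster, lime, lily, ivy, elm, reed, tulip, pear, kale, cedar, rye, fig, plum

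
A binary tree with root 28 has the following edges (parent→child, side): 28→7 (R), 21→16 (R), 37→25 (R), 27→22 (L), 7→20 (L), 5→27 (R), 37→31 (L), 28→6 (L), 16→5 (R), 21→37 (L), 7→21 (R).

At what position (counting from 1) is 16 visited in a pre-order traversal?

Pre-order visits the node, then its left subtree, then its right subtree.
Visit 28.
At 28: go left to 6.
  6 is a leaf — visit 6.
At 28: go right to 7.
  Visit 7.
  At 7: go left to 20.
    20 is a leaf — visit 20.
  At 7: go right to 21.
    Visit 21.
    At 21: go left to 37.
      Visit 37.
      At 37: go left to 31.
        31 is a leaf — visit 31.
      At 37: go right to 25.
        25 is a leaf — visit 25.
    At 21: go right to 16.
      Visit 16.
      At 16: no left child.
      At 16: go right to 5.
        Visit 5.
        At 5: no left child.
        At 5: go right to 27.
          Visit 27.
          At 27: go left to 22.
            22 is a leaf — visit 22.
          At 27: no right child.
Full pre-order sequence: 28, 6, 7, 20, 21, 37, 31, 25, 16, 5, 27, 22.

9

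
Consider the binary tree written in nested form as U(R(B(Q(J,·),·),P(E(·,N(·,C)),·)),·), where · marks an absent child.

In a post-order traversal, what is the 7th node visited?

P

Post-order visits the left subtree, then the right subtree, then the node.
At U: go left to R.
  At R: go left to B.
    At B: go left to Q.
      At Q: go left to J.
        J is a leaf — visit J.
      At Q: no right child.
      Visit Q.
    At B: no right child.
    Visit B.
  At R: go right to P.
    At P: go left to E.
      At E: no left child.
      At E: go right to N.
        At N: no left child.
        At N: go right to C.
          C is a leaf — visit C.
        Visit N.
      Visit E.
    At P: no right child.
    Visit P.
  Visit R.
At U: no right child.
Visit U.
Full post-order sequence: J, Q, B, C, N, E, P, R, U.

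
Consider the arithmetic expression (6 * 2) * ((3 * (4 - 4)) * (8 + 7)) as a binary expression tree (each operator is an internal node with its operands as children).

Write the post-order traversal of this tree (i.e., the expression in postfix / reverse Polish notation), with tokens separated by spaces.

Post-order on an expression tree gives postfix notation: for each operator, emit left operand, right operand, then the operator.

6 2 * 3 4 4 - * 8 7 + * *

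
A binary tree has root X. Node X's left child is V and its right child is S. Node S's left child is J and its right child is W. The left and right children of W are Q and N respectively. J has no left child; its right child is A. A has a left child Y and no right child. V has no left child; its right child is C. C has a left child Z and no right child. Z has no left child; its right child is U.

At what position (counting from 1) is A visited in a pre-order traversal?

Pre-order visits the node, then its left subtree, then its right subtree.
Visit X.
At X: go left to V.
  Visit V.
  At V: no left child.
  At V: go right to C.
    Visit C.
    At C: go left to Z.
      Visit Z.
      At Z: no left child.
      At Z: go right to U.
        U is a leaf — visit U.
    At C: no right child.
At X: go right to S.
  Visit S.
  At S: go left to J.
    Visit J.
    At J: no left child.
    At J: go right to A.
      Visit A.
      At A: go left to Y.
        Y is a leaf — visit Y.
      At A: no right child.
  At S: go right to W.
    Visit W.
    At W: go left to Q.
      Q is a leaf — visit Q.
    At W: go right to N.
      N is a leaf — visit N.
Full pre-order sequence: X, V, C, Z, U, S, J, A, Y, W, Q, N.

8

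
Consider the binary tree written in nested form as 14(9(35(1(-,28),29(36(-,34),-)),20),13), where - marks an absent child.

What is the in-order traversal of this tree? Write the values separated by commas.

1, 28, 35, 36, 34, 29, 9, 20, 14, 13

In-order visits the left subtree, then the node, then the right subtree.
At 14: go left to 9.
  At 9: go left to 35.
    At 35: go left to 1.
      At 1: no left child.
      Visit 1.
      At 1: go right to 28.
        28 is a leaf — visit 28.
    Visit 35.
    At 35: go right to 29.
      At 29: go left to 36.
        At 36: no left child.
        Visit 36.
        At 36: go right to 34.
          34 is a leaf — visit 34.
      Visit 29.
      At 29: no right child.
  Visit 9.
  At 9: go right to 20.
    20 is a leaf — visit 20.
Visit 14.
At 14: go right to 13.
  13 is a leaf — visit 13.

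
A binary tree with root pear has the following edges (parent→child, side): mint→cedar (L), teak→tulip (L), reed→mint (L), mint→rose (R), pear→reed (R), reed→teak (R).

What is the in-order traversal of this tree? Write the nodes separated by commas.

pear, cedar, mint, rose, reed, tulip, teak

In-order visits the left subtree, then the node, then the right subtree.
At pear: no left child.
Visit pear.
At pear: go right to reed.
  At reed: go left to mint.
    At mint: go left to cedar.
      cedar is a leaf — visit cedar.
    Visit mint.
    At mint: go right to rose.
      rose is a leaf — visit rose.
  Visit reed.
  At reed: go right to teak.
    At teak: go left to tulip.
      tulip is a leaf — visit tulip.
    Visit teak.
    At teak: no right child.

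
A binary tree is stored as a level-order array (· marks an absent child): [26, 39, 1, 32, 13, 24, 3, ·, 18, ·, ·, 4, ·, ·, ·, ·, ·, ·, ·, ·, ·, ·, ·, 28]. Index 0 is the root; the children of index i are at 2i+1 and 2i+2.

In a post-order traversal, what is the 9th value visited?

1

Post-order visits the left subtree, then the right subtree, then the node.
At 26: go left to 39.
  At 39: go left to 32.
    At 32: no left child.
    At 32: go right to 18.
      18 is a leaf — visit 18.
    Visit 32.
  At 39: go right to 13.
    13 is a leaf — visit 13.
  Visit 39.
At 26: go right to 1.
  At 1: go left to 24.
    At 24: go left to 4.
      At 4: go left to 28.
        28 is a leaf — visit 28.
      At 4: no right child.
      Visit 4.
    At 24: no right child.
    Visit 24.
  At 1: go right to 3.
    3 is a leaf — visit 3.
  Visit 1.
Visit 26.
Full post-order sequence: 18, 32, 13, 39, 28, 4, 24, 3, 1, 26.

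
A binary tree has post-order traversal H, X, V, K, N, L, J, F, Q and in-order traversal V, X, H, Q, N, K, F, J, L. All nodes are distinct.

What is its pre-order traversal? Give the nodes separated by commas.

The last element of post-order is the root; it splits in-order into left and right subtrees.
Root Q: left subtree has 3 nodes {V, X, H}, right has 5 {N, K, F, J, L}.
  Root V: left subtree has 0 nodes { }, right has 2 {X, H}.
    Root X: left subtree has 0 nodes { }, right has 1 {H}.
  Root F: left subtree has 2 nodes {N, K}, right has 2 {J, L}.
    Root N: left subtree has 0 nodes { }, right has 1 {K}.
    Root J: left subtree has 0 nodes { }, right has 1 {L}.

Q, V, X, H, F, N, K, J, L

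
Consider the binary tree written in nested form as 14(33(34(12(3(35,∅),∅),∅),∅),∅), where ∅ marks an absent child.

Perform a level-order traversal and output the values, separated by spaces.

Level-order visits nodes level by level from the root, left to right within each level.
Level 0: 14
Level 1: 33
Level 2: 34
Level 3: 12
Level 4: 3
Level 5: 35

14 33 34 12 3 35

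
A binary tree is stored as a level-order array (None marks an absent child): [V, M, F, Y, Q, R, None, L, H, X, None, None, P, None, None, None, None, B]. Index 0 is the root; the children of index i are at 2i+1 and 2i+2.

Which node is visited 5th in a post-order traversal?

Post-order visits the left subtree, then the right subtree, then the node.
At V: go left to M.
  At M: go left to Y.
    At Y: go left to L.
      L is a leaf — visit L.
    At Y: go right to H.
      At H: go left to B.
        B is a leaf — visit B.
      At H: no right child.
      Visit H.
    Visit Y.
  At M: go right to Q.
    At Q: go left to X.
      X is a leaf — visit X.
    At Q: no right child.
    Visit Q.
  Visit M.
At V: go right to F.
  At F: go left to R.
    At R: no left child.
    At R: go right to P.
      P is a leaf — visit P.
    Visit R.
  At F: no right child.
  Visit F.
Visit V.
Full post-order sequence: L, B, H, Y, X, Q, M, P, R, F, V.

X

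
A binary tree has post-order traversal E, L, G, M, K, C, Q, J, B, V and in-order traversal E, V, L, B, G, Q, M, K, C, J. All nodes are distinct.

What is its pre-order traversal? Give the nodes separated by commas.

V, E, B, L, J, Q, G, C, K, M

The last element of post-order is the root; it splits in-order into left and right subtrees.
Root V: left subtree has 1 node {E}, right has 8 {L, B, G, Q, M, K, C, J}.
  Root B: left subtree has 1 node {L}, right has 6 {G, Q, M, K, C, J}.
    Root J: left subtree has 5 nodes {G, Q, M, K, C}, right has 0 { }.
      Root Q: left subtree has 1 node {G}, right has 3 {M, K, C}.
        Root C: left subtree has 2 nodes {M, K}, right has 0 { }.
          Root K: left subtree has 1 node {M}, right has 0 { }.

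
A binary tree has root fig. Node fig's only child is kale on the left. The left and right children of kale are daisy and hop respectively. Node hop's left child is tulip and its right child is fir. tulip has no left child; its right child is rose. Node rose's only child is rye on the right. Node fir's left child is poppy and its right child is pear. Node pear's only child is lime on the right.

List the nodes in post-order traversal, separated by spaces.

Post-order visits the left subtree, then the right subtree, then the node.
At fig: go left to kale.
  At kale: go left to daisy.
    daisy is a leaf — visit daisy.
  At kale: go right to hop.
    At hop: go left to tulip.
      At tulip: no left child.
      At tulip: go right to rose.
        At rose: no left child.
        At rose: go right to rye.
          rye is a leaf — visit rye.
        Visit rose.
      Visit tulip.
    At hop: go right to fir.
      At fir: go left to poppy.
        poppy is a leaf — visit poppy.
      At fir: go right to pear.
        At pear: no left child.
        At pear: go right to lime.
          lime is a leaf — visit lime.
        Visit pear.
      Visit fir.
    Visit hop.
  Visit kale.
At fig: no right child.
Visit fig.

daisy rye rose tulip poppy lime pear fir hop kale fig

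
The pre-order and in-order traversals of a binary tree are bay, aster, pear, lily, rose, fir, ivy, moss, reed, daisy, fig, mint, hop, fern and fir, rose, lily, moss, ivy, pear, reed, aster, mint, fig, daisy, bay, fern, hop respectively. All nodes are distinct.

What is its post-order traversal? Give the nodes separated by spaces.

The first element of pre-order is the root; it splits in-order into left and right subtrees.
Root bay: left subtree has 11 nodes {fir, rose, lily, moss, ivy, pear, reed, aster, mint, fig, daisy}, right has 2 {fern, hop}.
  Root aster: left subtree has 7 nodes {fir, rose, lily, moss, ivy, pear, reed}, right has 3 {mint, fig, daisy}.
    Root pear: left subtree has 5 nodes {fir, rose, lily, moss, ivy}, right has 1 {reed}.
      Root lily: left subtree has 2 nodes {fir, rose}, right has 2 {moss, ivy}.
        Root rose: left subtree has 1 node {fir}, right has 0 { }.
        Root ivy: left subtree has 1 node {moss}, right has 0 { }.
    Root daisy: left subtree has 2 nodes {mint, fig}, right has 0 { }.
      Root fig: left subtree has 1 node {mint}, right has 0 { }.
  Root hop: left subtree has 1 node {fern}, right has 0 { }.

fir rose moss ivy lily reed pear mint fig daisy aster fern hop bay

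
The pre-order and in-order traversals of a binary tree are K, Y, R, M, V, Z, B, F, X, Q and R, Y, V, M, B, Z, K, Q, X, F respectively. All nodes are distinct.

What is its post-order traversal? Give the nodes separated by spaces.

The first element of pre-order is the root; it splits in-order into left and right subtrees.
Root K: left subtree has 6 nodes {R, Y, V, M, B, Z}, right has 3 {Q, X, F}.
  Root Y: left subtree has 1 node {R}, right has 4 {V, M, B, Z}.
    Root M: left subtree has 1 node {V}, right has 2 {B, Z}.
      Root Z: left subtree has 1 node {B}, right has 0 { }.
  Root F: left subtree has 2 nodes {Q, X}, right has 0 { }.
    Root X: left subtree has 1 node {Q}, right has 0 { }.

R V B Z M Y Q X F K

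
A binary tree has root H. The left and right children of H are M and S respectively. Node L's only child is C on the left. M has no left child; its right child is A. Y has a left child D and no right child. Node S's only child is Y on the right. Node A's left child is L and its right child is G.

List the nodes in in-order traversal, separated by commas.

M, C, L, A, G, H, S, D, Y

In-order visits the left subtree, then the node, then the right subtree.
At H: go left to M.
  At M: no left child.
  Visit M.
  At M: go right to A.
    At A: go left to L.
      At L: go left to C.
        C is a leaf — visit C.
      Visit L.
      At L: no right child.
    Visit A.
    At A: go right to G.
      G is a leaf — visit G.
Visit H.
At H: go right to S.
  At S: no left child.
  Visit S.
  At S: go right to Y.
    At Y: go left to D.
      D is a leaf — visit D.
    Visit Y.
    At Y: no right child.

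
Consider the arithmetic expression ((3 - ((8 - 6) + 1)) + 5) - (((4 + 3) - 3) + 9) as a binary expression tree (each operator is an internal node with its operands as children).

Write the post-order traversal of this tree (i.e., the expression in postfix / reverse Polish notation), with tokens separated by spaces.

3 8 6 - 1 + - 5 + 4 3 + 3 - 9 + -

Post-order on an expression tree gives postfix notation: for each operator, emit left operand, right operand, then the operator.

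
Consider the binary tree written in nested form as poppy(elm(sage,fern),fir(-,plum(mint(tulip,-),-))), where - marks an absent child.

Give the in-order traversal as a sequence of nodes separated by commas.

sage, elm, fern, poppy, fir, tulip, mint, plum

In-order visits the left subtree, then the node, then the right subtree.
At poppy: go left to elm.
  At elm: go left to sage.
    sage is a leaf — visit sage.
  Visit elm.
  At elm: go right to fern.
    fern is a leaf — visit fern.
Visit poppy.
At poppy: go right to fir.
  At fir: no left child.
  Visit fir.
  At fir: go right to plum.
    At plum: go left to mint.
      At mint: go left to tulip.
        tulip is a leaf — visit tulip.
      Visit mint.
      At mint: no right child.
    Visit plum.
    At plum: no right child.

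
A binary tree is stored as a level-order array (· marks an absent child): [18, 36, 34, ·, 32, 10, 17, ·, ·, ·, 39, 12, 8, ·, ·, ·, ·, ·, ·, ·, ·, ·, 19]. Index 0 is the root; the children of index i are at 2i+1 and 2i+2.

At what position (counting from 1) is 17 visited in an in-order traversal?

10

In-order visits the left subtree, then the node, then the right subtree.
At 18: go left to 36.
  At 36: no left child.
  Visit 36.
  At 36: go right to 32.
    At 32: no left child.
    Visit 32.
    At 32: go right to 39.
      At 39: no left child.
      Visit 39.
      At 39: go right to 19.
        19 is a leaf — visit 19.
Visit 18.
At 18: go right to 34.
  At 34: go left to 10.
    At 10: go left to 12.
      12 is a leaf — visit 12.
    Visit 10.
    At 10: go right to 8.
      8 is a leaf — visit 8.
  Visit 34.
  At 34: go right to 17.
    17 is a leaf — visit 17.
Full in-order sequence: 36, 32, 39, 19, 18, 12, 10, 8, 34, 17.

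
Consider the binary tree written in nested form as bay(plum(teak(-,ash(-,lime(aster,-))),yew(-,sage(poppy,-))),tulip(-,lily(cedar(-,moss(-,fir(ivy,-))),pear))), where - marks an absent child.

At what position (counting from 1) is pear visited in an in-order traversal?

16

In-order visits the left subtree, then the node, then the right subtree.
At bay: go left to plum.
  At plum: go left to teak.
    At teak: no left child.
    Visit teak.
    At teak: go right to ash.
      At ash: no left child.
      Visit ash.
      At ash: go right to lime.
        At lime: go left to aster.
          aster is a leaf — visit aster.
        Visit lime.
        At lime: no right child.
  Visit plum.
  At plum: go right to yew.
    At yew: no left child.
    Visit yew.
    At yew: go right to sage.
      At sage: go left to poppy.
        poppy is a leaf — visit poppy.
      Visit sage.
      At sage: no right child.
Visit bay.
At bay: go right to tulip.
  At tulip: no left child.
  Visit tulip.
  At tulip: go right to lily.
    At lily: go left to cedar.
      At cedar: no left child.
      Visit cedar.
      At cedar: go right to moss.
        At moss: no left child.
        Visit moss.
        At moss: go right to fir.
          At fir: go left to ivy.
            ivy is a leaf — visit ivy.
          Visit fir.
          At fir: no right child.
    Visit lily.
    At lily: go right to pear.
      pear is a leaf — visit pear.
Full in-order sequence: teak, ash, aster, lime, plum, yew, poppy, sage, bay, tulip, cedar, moss, ivy, fir, lily, pear.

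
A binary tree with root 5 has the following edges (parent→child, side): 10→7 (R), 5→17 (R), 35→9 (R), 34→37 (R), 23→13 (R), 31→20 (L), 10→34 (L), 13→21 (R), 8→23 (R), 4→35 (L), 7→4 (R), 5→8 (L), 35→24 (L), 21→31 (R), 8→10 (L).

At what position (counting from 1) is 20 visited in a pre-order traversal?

Pre-order visits the node, then its left subtree, then its right subtree.
Visit 5.
At 5: go left to 8.
  Visit 8.
  At 8: go left to 10.
    Visit 10.
    At 10: go left to 34.
      Visit 34.
      At 34: no left child.
      At 34: go right to 37.
        37 is a leaf — visit 37.
    At 10: go right to 7.
      Visit 7.
      At 7: no left child.
      At 7: go right to 4.
        Visit 4.
        At 4: go left to 35.
          Visit 35.
          At 35: go left to 24.
            24 is a leaf — visit 24.
          At 35: go right to 9.
            9 is a leaf — visit 9.
        At 4: no right child.
  At 8: go right to 23.
    Visit 23.
    At 23: no left child.
    At 23: go right to 13.
      Visit 13.
      At 13: no left child.
      At 13: go right to 21.
        Visit 21.
        At 21: no left child.
        At 21: go right to 31.
          Visit 31.
          At 31: go left to 20.
            20 is a leaf — visit 20.
          At 31: no right child.
At 5: go right to 17.
  17 is a leaf — visit 17.
Full pre-order sequence: 5, 8, 10, 34, 37, 7, 4, 35, 24, 9, 23, 13, 21, 31, 20, 17.

15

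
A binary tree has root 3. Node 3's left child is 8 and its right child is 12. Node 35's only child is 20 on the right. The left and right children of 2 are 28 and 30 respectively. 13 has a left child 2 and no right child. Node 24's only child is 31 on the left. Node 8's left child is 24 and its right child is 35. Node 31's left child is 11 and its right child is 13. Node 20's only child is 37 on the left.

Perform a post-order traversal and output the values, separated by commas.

Post-order visits the left subtree, then the right subtree, then the node.
At 3: go left to 8.
  At 8: go left to 24.
    At 24: go left to 31.
      At 31: go left to 11.
        11 is a leaf — visit 11.
      At 31: go right to 13.
        At 13: go left to 2.
          At 2: go left to 28.
            28 is a leaf — visit 28.
          At 2: go right to 30.
            30 is a leaf — visit 30.
          Visit 2.
        At 13: no right child.
        Visit 13.
      Visit 31.
    At 24: no right child.
    Visit 24.
  At 8: go right to 35.
    At 35: no left child.
    At 35: go right to 20.
      At 20: go left to 37.
        37 is a leaf — visit 37.
      At 20: no right child.
      Visit 20.
    Visit 35.
  Visit 8.
At 3: go right to 12.
  12 is a leaf — visit 12.
Visit 3.

11, 28, 30, 2, 13, 31, 24, 37, 20, 35, 8, 12, 3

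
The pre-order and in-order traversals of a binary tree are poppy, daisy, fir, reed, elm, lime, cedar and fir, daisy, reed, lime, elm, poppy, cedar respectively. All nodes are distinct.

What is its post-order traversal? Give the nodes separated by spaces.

fir lime elm reed daisy cedar poppy

The first element of pre-order is the root; it splits in-order into left and right subtrees.
Root poppy: left subtree has 5 nodes {fir, daisy, reed, lime, elm}, right has 1 {cedar}.
  Root daisy: left subtree has 1 node {fir}, right has 3 {reed, lime, elm}.
    Root reed: left subtree has 0 nodes { }, right has 2 {lime, elm}.
      Root elm: left subtree has 1 node {lime}, right has 0 { }.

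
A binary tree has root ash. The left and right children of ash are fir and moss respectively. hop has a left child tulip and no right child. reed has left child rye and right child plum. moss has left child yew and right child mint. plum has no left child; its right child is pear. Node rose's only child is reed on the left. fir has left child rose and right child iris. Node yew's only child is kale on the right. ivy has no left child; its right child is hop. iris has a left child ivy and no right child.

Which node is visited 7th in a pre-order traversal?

pear

Pre-order visits the node, then its left subtree, then its right subtree.
Visit ash.
At ash: go left to fir.
  Visit fir.
  At fir: go left to rose.
    Visit rose.
    At rose: go left to reed.
      Visit reed.
      At reed: go left to rye.
        rye is a leaf — visit rye.
      At reed: go right to plum.
        Visit plum.
        At plum: no left child.
        At plum: go right to pear.
          pear is a leaf — visit pear.
    At rose: no right child.
  At fir: go right to iris.
    Visit iris.
    At iris: go left to ivy.
      Visit ivy.
      At ivy: no left child.
      At ivy: go right to hop.
        Visit hop.
        At hop: go left to tulip.
          tulip is a leaf — visit tulip.
        At hop: no right child.
    At iris: no right child.
At ash: go right to moss.
  Visit moss.
  At moss: go left to yew.
    Visit yew.
    At yew: no left child.
    At yew: go right to kale.
      kale is a leaf — visit kale.
  At moss: go right to mint.
    mint is a leaf — visit mint.
Full pre-order sequence: ash, fir, rose, reed, rye, plum, pear, iris, ivy, hop, tulip, moss, yew, kale, mint.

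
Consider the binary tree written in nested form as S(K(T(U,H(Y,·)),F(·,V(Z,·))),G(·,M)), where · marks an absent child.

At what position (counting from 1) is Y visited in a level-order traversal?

Level-order visits nodes level by level from the root, left to right within each level.
Level 0: S
Level 1: K, G
Level 2: T, F, M
Level 3: U, H, V
Level 4: Y, Z
Full level-order sequence: S, K, G, T, F, M, U, H, V, Y, Z.

10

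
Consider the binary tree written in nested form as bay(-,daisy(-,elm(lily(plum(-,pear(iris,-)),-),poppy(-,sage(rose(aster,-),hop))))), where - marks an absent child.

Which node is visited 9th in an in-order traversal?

aster

In-order visits the left subtree, then the node, then the right subtree.
At bay: no left child.
Visit bay.
At bay: go right to daisy.
  At daisy: no left child.
  Visit daisy.
  At daisy: go right to elm.
    At elm: go left to lily.
      At lily: go left to plum.
        At plum: no left child.
        Visit plum.
        At plum: go right to pear.
          At pear: go left to iris.
            iris is a leaf — visit iris.
          Visit pear.
          At pear: no right child.
      Visit lily.
      At lily: no right child.
    Visit elm.
    At elm: go right to poppy.
      At poppy: no left child.
      Visit poppy.
      At poppy: go right to sage.
        At sage: go left to rose.
          At rose: go left to aster.
            aster is a leaf — visit aster.
          Visit rose.
          At rose: no right child.
        Visit sage.
        At sage: go right to hop.
          hop is a leaf — visit hop.
Full in-order sequence: bay, daisy, plum, iris, pear, lily, elm, poppy, aster, rose, sage, hop.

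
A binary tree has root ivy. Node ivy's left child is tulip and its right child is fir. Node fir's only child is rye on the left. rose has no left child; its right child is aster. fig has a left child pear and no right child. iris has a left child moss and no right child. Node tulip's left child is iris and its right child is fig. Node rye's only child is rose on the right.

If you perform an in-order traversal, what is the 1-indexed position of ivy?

6

In-order visits the left subtree, then the node, then the right subtree.
At ivy: go left to tulip.
  At tulip: go left to iris.
    At iris: go left to moss.
      moss is a leaf — visit moss.
    Visit iris.
    At iris: no right child.
  Visit tulip.
  At tulip: go right to fig.
    At fig: go left to pear.
      pear is a leaf — visit pear.
    Visit fig.
    At fig: no right child.
Visit ivy.
At ivy: go right to fir.
  At fir: go left to rye.
    At rye: no left child.
    Visit rye.
    At rye: go right to rose.
      At rose: no left child.
      Visit rose.
      At rose: go right to aster.
        aster is a leaf — visit aster.
  Visit fir.
  At fir: no right child.
Full in-order sequence: moss, iris, tulip, pear, fig, ivy, rye, rose, aster, fir.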